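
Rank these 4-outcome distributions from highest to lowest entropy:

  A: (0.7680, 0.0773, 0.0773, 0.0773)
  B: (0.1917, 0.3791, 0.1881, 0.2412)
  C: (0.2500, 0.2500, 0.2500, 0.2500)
C > B > A

Key insight: Entropy is maximized by uniform distributions and minimized by concentrated distributions.

- Uniform distributions have maximum entropy log₂(4) = 2.0000 bits
- The more "peaked" or concentrated a distribution, the lower its entropy

Entropies:
  H(A) = 1.1492 bits
  H(B) = 1.9355 bits
  H(C) = 2.0000 bits

Ranking: C > B > A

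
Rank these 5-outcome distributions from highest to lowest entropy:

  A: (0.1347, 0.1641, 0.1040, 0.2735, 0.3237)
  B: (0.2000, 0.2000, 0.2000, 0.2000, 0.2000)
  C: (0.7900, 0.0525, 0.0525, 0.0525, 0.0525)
B > A > C

Key insight: Entropy is maximized by uniform distributions and minimized by concentrated distributions.

- Uniform distributions have maximum entropy log₂(5) = 2.3219 bits
- The more "peaked" or concentrated a distribution, the lower its entropy

Entropies:
  H(A) = 2.1953 bits
  H(B) = 2.3219 bits
  H(C) = 1.1615 bits

Ranking: B > A > C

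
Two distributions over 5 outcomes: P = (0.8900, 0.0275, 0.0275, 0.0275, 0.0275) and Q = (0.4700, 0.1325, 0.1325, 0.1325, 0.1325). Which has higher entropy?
Q

P is highly concentrated on one outcome (89%), making it nearly deterministic. Q spreads its mass more evenly (max 47%). The more spread-out distribution has higher entropy: H(P) ≈ 0.720 bits, H(Q) ≈ 2.057 bits.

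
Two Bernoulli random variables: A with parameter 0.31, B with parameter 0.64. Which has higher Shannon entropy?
B

For binary distributions, entropy is maximized at p=0.5 and decreases as p moves toward 0 or 1.

H(A) = H(0.31) = 0.8932 bits
H(B) = H(0.64) = 0.9427 bits

Distribution B (p=0.64) is closer to uniform (p=0.5), so it has higher entropy.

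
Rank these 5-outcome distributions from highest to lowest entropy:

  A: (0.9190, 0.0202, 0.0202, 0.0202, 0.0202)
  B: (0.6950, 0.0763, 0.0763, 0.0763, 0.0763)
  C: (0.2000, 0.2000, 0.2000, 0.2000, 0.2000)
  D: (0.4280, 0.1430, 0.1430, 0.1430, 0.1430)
C > D > B > A

Key insight: Entropy is maximized by uniform distributions and minimized by concentrated distributions.

Entropies:
  H(A) = 0.5677 bits
  H(B) = 1.4973 bits
  H(C) = 2.3219 bits
  H(D) = 2.1290 bits

Ranking: C > D > B > A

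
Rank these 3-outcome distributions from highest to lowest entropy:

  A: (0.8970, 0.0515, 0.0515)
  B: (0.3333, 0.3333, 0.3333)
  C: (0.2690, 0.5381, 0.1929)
B > C > A

Key insight: Entropy is maximized by uniform distributions and minimized by concentrated distributions.

- Uniform distributions have maximum entropy log₂(3) = 1.5850 bits
- The more "peaked" or concentrated a distribution, the lower its entropy

Entropies:
  H(A) = 0.5814 bits
  H(B) = 1.5850 bits
  H(C) = 1.4486 bits

Ranking: B > C > A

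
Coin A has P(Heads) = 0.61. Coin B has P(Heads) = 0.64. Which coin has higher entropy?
A

For binary distributions, entropy is maximized at p=0.5 and decreases as p moves toward 0 or 1.

H(A) = H(0.61) = 0.9648 bits
H(B) = H(0.64) = 0.9427 bits

Distribution A (p=0.61) is closer to uniform (p=0.5), so it has higher entropy.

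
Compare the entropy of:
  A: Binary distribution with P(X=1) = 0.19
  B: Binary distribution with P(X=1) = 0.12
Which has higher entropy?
A

For binary distributions, entropy is maximized at p=0.5 and decreases as p moves toward 0 or 1.

H(A) = H(0.19) = 0.7015 bits
H(B) = H(0.12) = 0.5294 bits

Distribution A (p=0.19) is closer to uniform (p=0.5), so it has higher entropy.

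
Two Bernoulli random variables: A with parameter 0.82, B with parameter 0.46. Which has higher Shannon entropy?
B

For binary distributions, entropy is maximized at p=0.5 and decreases as p moves toward 0 or 1.

H(A) = H(0.82) = 0.6801 bits
H(B) = H(0.46) = 0.9954 bits

Distribution B (p=0.46) is closer to uniform (p=0.5), so it has higher entropy.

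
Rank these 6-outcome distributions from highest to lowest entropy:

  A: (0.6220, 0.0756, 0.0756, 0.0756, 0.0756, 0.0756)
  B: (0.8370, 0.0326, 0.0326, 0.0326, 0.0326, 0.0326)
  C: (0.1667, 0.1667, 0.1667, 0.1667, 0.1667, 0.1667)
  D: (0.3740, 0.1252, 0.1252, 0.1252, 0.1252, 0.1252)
C > D > A > B

Key insight: Entropy is maximized by uniform distributions and minimized by concentrated distributions.

Entropies:
  H(A) = 1.8343 bits
  H(B) = 1.0199 bits
  H(C) = 2.5850 bits
  H(D) = 2.4072 bits

Ranking: C > D > A > B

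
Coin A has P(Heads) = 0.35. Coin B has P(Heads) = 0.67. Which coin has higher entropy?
A

For binary distributions, entropy is maximized at p=0.5 and decreases as p moves toward 0 or 1.

H(A) = H(0.35) = 0.9341 bits
H(B) = H(0.67) = 0.9149 bits

Distribution A (p=0.35) is closer to uniform (p=0.5), so it has higher entropy.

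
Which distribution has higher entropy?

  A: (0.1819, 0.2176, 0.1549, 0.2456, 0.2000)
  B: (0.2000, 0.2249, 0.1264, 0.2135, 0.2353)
A

Both distributions are close to uniform, making this a harder comparison.

H(A) = 2.3047 bits
H(B) = 2.2924 bits

The distribution closer to uniform has higher entropy.
Answer: A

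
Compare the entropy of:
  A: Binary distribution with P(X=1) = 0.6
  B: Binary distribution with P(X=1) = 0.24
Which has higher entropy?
A

For binary distributions, entropy is maximized at p=0.5 and decreases as p moves toward 0 or 1.

H(A) = H(0.6) = 0.9710 bits
H(B) = H(0.24) = 0.7950 bits

Distribution A (p=0.6) is closer to uniform (p=0.5), so it has higher entropy.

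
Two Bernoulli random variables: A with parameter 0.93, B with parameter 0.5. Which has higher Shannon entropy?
B

For binary distributions, entropy is maximized at p=0.5 and decreases as p moves toward 0 or 1.

H(A) = H(0.93) = 0.3659 bits
H(B) = H(0.5) = 1.0000 bits

Distribution B (p=0.5) is closer to uniform (p=0.5), so it has higher entropy.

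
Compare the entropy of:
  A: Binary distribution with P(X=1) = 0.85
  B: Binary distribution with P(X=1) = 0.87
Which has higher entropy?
A

For binary distributions, entropy is maximized at p=0.5 and decreases as p moves toward 0 or 1.

H(A) = H(0.85) = 0.6098 bits
H(B) = H(0.87) = 0.5574 bits

Distribution A (p=0.85) is closer to uniform (p=0.5), so it has higher entropy.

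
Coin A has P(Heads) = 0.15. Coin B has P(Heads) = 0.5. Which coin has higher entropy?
B

For binary distributions, entropy is maximized at p=0.5 and decreases as p moves toward 0 or 1.

H(A) = H(0.15) = 0.6098 bits
H(B) = H(0.5) = 1.0000 bits

Distribution B (p=0.5) is closer to uniform (p=0.5), so it has higher entropy.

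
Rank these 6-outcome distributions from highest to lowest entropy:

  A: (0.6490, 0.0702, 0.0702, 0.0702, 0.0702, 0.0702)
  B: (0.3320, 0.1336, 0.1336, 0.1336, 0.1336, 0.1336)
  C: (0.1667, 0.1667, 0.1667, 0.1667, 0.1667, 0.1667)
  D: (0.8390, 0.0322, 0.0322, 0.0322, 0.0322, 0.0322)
C > B > A > D

Key insight: Entropy is maximized by uniform distributions and minimized by concentrated distributions.

Entropies:
  H(A) = 1.7500 bits
  H(B) = 2.4680 bits
  H(C) = 2.5850 bits
  H(D) = 1.0105 bits

Ranking: C > B > A > D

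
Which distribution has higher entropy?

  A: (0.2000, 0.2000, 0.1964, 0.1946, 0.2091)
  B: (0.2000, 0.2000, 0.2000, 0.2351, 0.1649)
A

Both distributions are close to uniform, making this a harder comparison.

H(A) = 2.3215 bits
H(B) = 2.3130 bits

The distribution closer to uniform has higher entropy.
Answer: A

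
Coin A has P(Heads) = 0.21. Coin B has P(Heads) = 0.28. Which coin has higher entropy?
B

For binary distributions, entropy is maximized at p=0.5 and decreases as p moves toward 0 or 1.

H(A) = H(0.21) = 0.7415 bits
H(B) = H(0.28) = 0.8555 bits

Distribution B (p=0.28) is closer to uniform (p=0.5), so it has higher entropy.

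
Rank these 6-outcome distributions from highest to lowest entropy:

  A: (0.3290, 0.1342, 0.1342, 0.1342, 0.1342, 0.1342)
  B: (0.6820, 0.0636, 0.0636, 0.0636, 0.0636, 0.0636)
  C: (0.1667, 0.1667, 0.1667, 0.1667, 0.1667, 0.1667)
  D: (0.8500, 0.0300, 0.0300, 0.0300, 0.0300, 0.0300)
C > A > B > D

Key insight: Entropy is maximized by uniform distributions and minimized by concentrated distributions.

Entropies:
  H(A) = 2.4719 bits
  H(B) = 1.6406 bits
  H(C) = 2.5850 bits
  H(D) = 0.9581 bits

Ranking: C > A > B > D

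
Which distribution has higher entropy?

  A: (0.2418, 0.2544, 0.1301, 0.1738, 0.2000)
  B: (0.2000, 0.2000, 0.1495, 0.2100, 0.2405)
B

Both distributions are close to uniform, making this a harder comparison.

H(A) = 2.2835 bits
H(B) = 2.3060 bits

The distribution closer to uniform has higher entropy.
Answer: B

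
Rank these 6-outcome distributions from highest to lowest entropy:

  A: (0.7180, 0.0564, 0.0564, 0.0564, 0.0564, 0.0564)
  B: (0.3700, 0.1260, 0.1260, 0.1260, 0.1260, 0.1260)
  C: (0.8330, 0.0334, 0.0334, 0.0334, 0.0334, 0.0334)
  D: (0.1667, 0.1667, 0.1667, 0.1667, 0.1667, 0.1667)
D > B > A > C

Key insight: Entropy is maximized by uniform distributions and minimized by concentrated distributions.

Entropies:
  H(A) = 1.5129 bits
  H(B) = 2.4135 bits
  H(C) = 1.0386 bits
  H(D) = 2.5850 bits

Ranking: D > B > A > C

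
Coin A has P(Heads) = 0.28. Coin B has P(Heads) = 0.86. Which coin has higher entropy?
A

For binary distributions, entropy is maximized at p=0.5 and decreases as p moves toward 0 or 1.

H(A) = H(0.28) = 0.8555 bits
H(B) = H(0.86) = 0.5842 bits

Distribution A (p=0.28) is closer to uniform (p=0.5), so it has higher entropy.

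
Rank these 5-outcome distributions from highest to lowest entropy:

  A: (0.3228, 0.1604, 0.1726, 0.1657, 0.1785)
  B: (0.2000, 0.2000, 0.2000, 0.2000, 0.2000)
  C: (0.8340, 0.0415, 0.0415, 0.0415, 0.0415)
B > A > C

Key insight: Entropy is maximized by uniform distributions and minimized by concentrated distributions.

- Uniform distributions have maximum entropy log₂(5) = 2.3219 bits
- The more "peaked" or concentrated a distribution, the lower its entropy

Entropies:
  H(A) = 2.2610 bits
  H(B) = 2.3219 bits
  H(C) = 0.9805 bits

Ranking: B > A > C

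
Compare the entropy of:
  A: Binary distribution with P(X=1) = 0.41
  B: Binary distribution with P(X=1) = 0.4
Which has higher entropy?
A

For binary distributions, entropy is maximized at p=0.5 and decreases as p moves toward 0 or 1.

H(A) = H(0.41) = 0.9765 bits
H(B) = H(0.4) = 0.9710 bits

Distribution A (p=0.41) is closer to uniform (p=0.5), so it has higher entropy.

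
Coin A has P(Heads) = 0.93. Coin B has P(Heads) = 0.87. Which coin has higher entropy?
B

For binary distributions, entropy is maximized at p=0.5 and decreases as p moves toward 0 or 1.

H(A) = H(0.93) = 0.3659 bits
H(B) = H(0.87) = 0.5574 bits

Distribution B (p=0.87) is closer to uniform (p=0.5), so it has higher entropy.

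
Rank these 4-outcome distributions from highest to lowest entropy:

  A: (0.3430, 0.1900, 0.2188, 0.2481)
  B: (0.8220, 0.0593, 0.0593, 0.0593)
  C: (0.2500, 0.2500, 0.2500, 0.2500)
C > A > B

Key insight: Entropy is maximized by uniform distributions and minimized by concentrated distributions.

- Uniform distributions have maximum entropy log₂(4) = 2.0000 bits
- The more "peaked" or concentrated a distribution, the lower its entropy

Entropies:
  H(A) = 1.9634 bits
  H(B) = 0.9578 bits
  H(C) = 2.0000 bits

Ranking: C > A > B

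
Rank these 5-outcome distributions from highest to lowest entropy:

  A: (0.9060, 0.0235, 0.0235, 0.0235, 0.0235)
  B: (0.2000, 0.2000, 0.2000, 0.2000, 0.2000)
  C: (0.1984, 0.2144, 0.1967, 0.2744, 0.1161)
B > C > A

Key insight: Entropy is maximized by uniform distributions and minimized by concentrated distributions.

- Uniform distributions have maximum entropy log₂(5) = 2.3219 bits
- The more "peaked" or concentrated a distribution, the lower its entropy

Entropies:
  H(A) = 0.6377 bits
  H(B) = 2.3219 bits
  H(C) = 2.2734 bits

Ranking: B > C > A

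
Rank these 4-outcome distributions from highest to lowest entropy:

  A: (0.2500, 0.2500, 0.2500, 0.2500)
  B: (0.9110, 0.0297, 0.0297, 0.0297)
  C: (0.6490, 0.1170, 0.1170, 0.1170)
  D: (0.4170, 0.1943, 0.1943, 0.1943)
A > D > C > B

Key insight: Entropy is maximized by uniform distributions and minimized by concentrated distributions.

Entropies:
  H(A) = 2.0000 bits
  H(B) = 0.5742 bits
  H(C) = 1.4913 bits
  H(D) = 1.9041 bits

Ranking: A > D > C > B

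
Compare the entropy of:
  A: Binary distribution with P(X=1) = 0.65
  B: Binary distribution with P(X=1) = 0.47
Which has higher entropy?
B

For binary distributions, entropy is maximized at p=0.5 and decreases as p moves toward 0 or 1.

H(A) = H(0.65) = 0.9341 bits
H(B) = H(0.47) = 0.9974 bits

Distribution B (p=0.47) is closer to uniform (p=0.5), so it has higher entropy.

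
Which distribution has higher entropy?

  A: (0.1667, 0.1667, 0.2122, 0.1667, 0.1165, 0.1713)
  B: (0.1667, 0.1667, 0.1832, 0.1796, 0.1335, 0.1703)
B

Both distributions are close to uniform, making this a harder comparison.

H(A) = 2.5644 bits
H(B) = 2.5779 bits

The distribution closer to uniform has higher entropy.
Answer: B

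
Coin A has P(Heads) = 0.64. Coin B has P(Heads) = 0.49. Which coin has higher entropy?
B

For binary distributions, entropy is maximized at p=0.5 and decreases as p moves toward 0 or 1.

H(A) = H(0.64) = 0.9427 bits
H(B) = H(0.49) = 0.9997 bits

Distribution B (p=0.49) is closer to uniform (p=0.5), so it has higher entropy.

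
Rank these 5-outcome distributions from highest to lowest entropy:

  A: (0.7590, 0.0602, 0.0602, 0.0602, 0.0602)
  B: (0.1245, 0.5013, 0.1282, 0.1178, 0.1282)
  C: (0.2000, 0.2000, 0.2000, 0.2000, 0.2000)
C > B > A

Key insight: Entropy is maximized by uniform distributions and minimized by concentrated distributions.

- Uniform distributions have maximum entropy log₂(5) = 2.3219 bits
- The more "peaked" or concentrated a distribution, the lower its entropy

Entropies:
  H(A) = 1.2787 bits
  H(B) = 1.9970 bits
  H(C) = 2.3219 bits

Ranking: C > B > A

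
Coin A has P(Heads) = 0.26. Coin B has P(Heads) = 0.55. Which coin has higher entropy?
B

For binary distributions, entropy is maximized at p=0.5 and decreases as p moves toward 0 or 1.

H(A) = H(0.26) = 0.8267 bits
H(B) = H(0.55) = 0.9928 bits

Distribution B (p=0.55) is closer to uniform (p=0.5), so it has higher entropy.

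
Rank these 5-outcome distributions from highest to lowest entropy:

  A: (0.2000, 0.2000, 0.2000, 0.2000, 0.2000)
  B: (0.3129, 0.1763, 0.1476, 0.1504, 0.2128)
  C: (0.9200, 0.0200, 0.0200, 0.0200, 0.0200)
A > B > C

Key insight: Entropy is maximized by uniform distributions and minimized by concentrated distributions.

- Uniform distributions have maximum entropy log₂(5) = 2.3219 bits
- The more "peaked" or concentrated a distribution, the lower its entropy

Entropies:
  H(A) = 2.3219 bits
  H(B) = 2.2595 bits
  H(C) = 0.5622 bits

Ranking: A > B > C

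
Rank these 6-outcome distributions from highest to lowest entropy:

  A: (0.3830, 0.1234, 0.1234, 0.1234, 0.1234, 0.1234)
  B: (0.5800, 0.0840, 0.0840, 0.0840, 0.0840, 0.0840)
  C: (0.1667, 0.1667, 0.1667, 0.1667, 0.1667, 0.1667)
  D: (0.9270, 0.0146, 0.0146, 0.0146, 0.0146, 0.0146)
C > A > B > D

Key insight: Entropy is maximized by uniform distributions and minimized by concentrated distributions.

Entropies:
  H(A) = 2.3928 bits
  H(B) = 1.9567 bits
  H(C) = 2.5850 bits
  H(D) = 0.5465 bits

Ranking: C > A > B > D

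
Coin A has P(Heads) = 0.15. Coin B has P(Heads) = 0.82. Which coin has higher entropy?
B

For binary distributions, entropy is maximized at p=0.5 and decreases as p moves toward 0 or 1.

H(A) = H(0.15) = 0.6098 bits
H(B) = H(0.82) = 0.6801 bits

Distribution B (p=0.82) is closer to uniform (p=0.5), so it has higher entropy.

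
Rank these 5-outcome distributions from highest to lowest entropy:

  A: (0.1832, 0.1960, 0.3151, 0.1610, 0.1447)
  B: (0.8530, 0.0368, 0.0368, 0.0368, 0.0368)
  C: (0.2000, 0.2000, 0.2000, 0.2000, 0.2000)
C > A > B

Key insight: Entropy is maximized by uniform distributions and minimized by concentrated distributions.

- Uniform distributions have maximum entropy log₂(5) = 2.3219 bits
- The more "peaked" or concentrated a distribution, the lower its entropy

Entropies:
  H(A) = 2.2622 bits
  H(B) = 0.8963 bits
  H(C) = 2.3219 bits

Ranking: C > A > B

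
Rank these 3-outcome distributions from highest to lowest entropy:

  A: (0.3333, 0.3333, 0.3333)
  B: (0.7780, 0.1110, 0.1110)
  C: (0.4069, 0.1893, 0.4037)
A > C > B

Key insight: Entropy is maximized by uniform distributions and minimized by concentrated distributions.

- Uniform distributions have maximum entropy log₂(3) = 1.5850 bits
- The more "peaked" or concentrated a distribution, the lower its entropy

Entropies:
  H(A) = 1.5850 bits
  H(B) = 0.9858 bits
  H(C) = 1.5107 bits

Ranking: A > C > B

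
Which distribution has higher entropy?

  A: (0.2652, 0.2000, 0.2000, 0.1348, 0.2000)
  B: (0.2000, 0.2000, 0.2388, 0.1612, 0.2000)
B

Both distributions are close to uniform, making this a harder comparison.

H(A) = 2.2907 bits
H(B) = 2.3110 bits

The distribution closer to uniform has higher entropy.
Answer: B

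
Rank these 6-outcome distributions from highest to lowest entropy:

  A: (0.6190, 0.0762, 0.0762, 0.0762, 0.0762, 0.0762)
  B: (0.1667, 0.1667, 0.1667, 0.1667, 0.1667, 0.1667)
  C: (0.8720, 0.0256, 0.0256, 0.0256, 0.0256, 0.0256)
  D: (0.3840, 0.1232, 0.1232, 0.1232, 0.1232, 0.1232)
B > D > A > C

Key insight: Entropy is maximized by uniform distributions and minimized by concentrated distributions.

Entropies:
  H(A) = 1.8434 bits
  H(B) = 2.5850 bits
  H(C) = 0.8491 bits
  H(D) = 2.3911 bits

Ranking: B > D > A > C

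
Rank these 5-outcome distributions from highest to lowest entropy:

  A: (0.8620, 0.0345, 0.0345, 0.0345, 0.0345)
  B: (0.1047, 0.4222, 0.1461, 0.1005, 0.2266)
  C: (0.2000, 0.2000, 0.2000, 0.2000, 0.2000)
C > B > A

Key insight: Entropy is maximized by uniform distributions and minimized by concentrated distributions.

- Uniform distributions have maximum entropy log₂(5) = 2.3219 bits
- The more "peaked" or concentrated a distribution, the lower its entropy

Entropies:
  H(A) = 0.8550 bits
  H(B) = 2.0898 bits
  H(C) = 2.3219 bits

Ranking: C > B > A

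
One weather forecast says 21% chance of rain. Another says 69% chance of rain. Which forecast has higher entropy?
69% forecast

Treat each forecast as a Bernoulli distribution. Binary entropy is maximized at p=0.5 and falls off symmetrically toward 0 or 1. The 69% forecast is closer to 50%, so it is more uncertain. H(21%) ≈ 0.741 bits, H(69%) ≈ 0.893 bits.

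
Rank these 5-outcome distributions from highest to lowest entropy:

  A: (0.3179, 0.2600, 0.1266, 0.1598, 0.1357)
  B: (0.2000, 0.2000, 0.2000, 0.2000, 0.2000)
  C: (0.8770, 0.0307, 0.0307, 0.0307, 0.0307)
B > A > C

Key insight: Entropy is maximized by uniform distributions and minimized by concentrated distributions.

- Uniform distributions have maximum entropy log₂(5) = 2.3219 bits
- The more "peaked" or concentrated a distribution, the lower its entropy

Entropies:
  H(A) = 2.2221 bits
  H(B) = 2.3219 bits
  H(C) = 0.7839 bits

Ranking: B > A > C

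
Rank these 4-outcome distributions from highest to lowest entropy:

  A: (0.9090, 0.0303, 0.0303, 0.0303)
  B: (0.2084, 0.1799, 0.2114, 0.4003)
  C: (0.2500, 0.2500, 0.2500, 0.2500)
C > B > A

Key insight: Entropy is maximized by uniform distributions and minimized by concentrated distributions.

- Uniform distributions have maximum entropy log₂(4) = 2.0000 bits
- The more "peaked" or concentrated a distribution, the lower its entropy

Entropies:
  H(A) = 0.5840 bits
  H(B) = 1.9194 bits
  H(C) = 2.0000 bits

Ranking: C > B > A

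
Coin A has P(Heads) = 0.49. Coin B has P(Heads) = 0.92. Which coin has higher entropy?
A

For binary distributions, entropy is maximized at p=0.5 and decreases as p moves toward 0 or 1.

H(A) = H(0.49) = 0.9997 bits
H(B) = H(0.92) = 0.4022 bits

Distribution A (p=0.49) is closer to uniform (p=0.5), so it has higher entropy.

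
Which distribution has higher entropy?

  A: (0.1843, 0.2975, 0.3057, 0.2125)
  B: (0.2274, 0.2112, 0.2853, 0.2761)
B

Both distributions are close to uniform, making this a harder comparison.

H(A) = 1.9675 bits
H(B) = 1.9885 bits

The distribution closer to uniform has higher entropy.
Answer: B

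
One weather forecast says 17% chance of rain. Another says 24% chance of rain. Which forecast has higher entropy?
24% forecast

Treat each forecast as a Bernoulli distribution. Binary entropy is maximized at p=0.5 and falls off symmetrically toward 0 or 1. The 24% forecast is closer to 50%, so it is more uncertain. H(17%) ≈ 0.658 bits, H(24%) ≈ 0.795 bits.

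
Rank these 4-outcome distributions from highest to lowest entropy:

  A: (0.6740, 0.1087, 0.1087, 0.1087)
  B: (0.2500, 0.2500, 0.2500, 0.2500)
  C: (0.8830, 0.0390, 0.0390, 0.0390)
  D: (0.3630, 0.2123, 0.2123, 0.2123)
B > D > A > C

Key insight: Entropy is maximized by uniform distributions and minimized by concentrated distributions.

Entropies:
  H(A) = 1.4275 bits
  H(B) = 2.0000 bits
  H(C) = 0.7061 bits
  H(D) = 1.9548 bits

Ranking: B > D > A > C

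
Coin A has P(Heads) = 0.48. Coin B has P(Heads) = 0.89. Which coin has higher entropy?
A

For binary distributions, entropy is maximized at p=0.5 and decreases as p moves toward 0 or 1.

H(A) = H(0.48) = 0.9988 bits
H(B) = H(0.89) = 0.4999 bits

Distribution A (p=0.48) is closer to uniform (p=0.5), so it has higher entropy.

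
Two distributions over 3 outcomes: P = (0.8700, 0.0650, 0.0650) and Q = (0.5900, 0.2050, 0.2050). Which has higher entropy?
Q

P is highly concentrated on one outcome (87%), making it nearly deterministic. Q spreads its mass more evenly (max 59%). The more spread-out distribution has higher entropy: H(P) ≈ 0.687 bits, H(Q) ≈ 1.387 bits.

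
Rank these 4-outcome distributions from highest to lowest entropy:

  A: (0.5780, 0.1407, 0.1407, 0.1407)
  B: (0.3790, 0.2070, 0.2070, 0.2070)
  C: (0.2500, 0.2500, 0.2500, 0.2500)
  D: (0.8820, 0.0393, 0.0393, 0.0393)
C > B > A > D

Key insight: Entropy is maximized by uniform distributions and minimized by concentrated distributions.

Entropies:
  H(A) = 1.6512 bits
  H(B) = 1.9416 bits
  H(C) = 2.0000 bits
  H(D) = 0.7106 bits

Ranking: C > B > A > D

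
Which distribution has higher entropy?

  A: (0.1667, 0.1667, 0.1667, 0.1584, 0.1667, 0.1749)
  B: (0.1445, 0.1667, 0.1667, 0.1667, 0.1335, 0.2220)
A

Both distributions are close to uniform, making this a harder comparison.

H(A) = 2.5844 bits
H(B) = 2.5656 bits

The distribution closer to uniform has higher entropy.
Answer: A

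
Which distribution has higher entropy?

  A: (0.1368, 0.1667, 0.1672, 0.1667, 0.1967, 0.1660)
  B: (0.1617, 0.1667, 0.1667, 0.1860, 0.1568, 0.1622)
B

Both distributions are close to uniform, making this a harder comparison.

H(A) = 2.5772 bits
H(B) = 2.5828 bits

The distribution closer to uniform has higher entropy.
Answer: B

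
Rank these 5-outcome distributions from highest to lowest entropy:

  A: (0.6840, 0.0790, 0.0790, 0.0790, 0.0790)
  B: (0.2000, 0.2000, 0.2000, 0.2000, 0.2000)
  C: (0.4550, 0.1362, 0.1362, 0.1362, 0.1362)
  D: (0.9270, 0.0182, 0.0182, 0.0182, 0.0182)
B > C > A > D

Key insight: Entropy is maximized by uniform distributions and minimized by concentrated distributions.

Entropies:
  H(A) = 1.5320 bits
  H(B) = 2.3219 bits
  H(C) = 2.0841 bits
  H(D) = 0.5230 bits

Ranking: B > C > A > D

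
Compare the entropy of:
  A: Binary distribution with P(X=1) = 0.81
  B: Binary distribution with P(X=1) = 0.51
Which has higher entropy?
B

For binary distributions, entropy is maximized at p=0.5 and decreases as p moves toward 0 or 1.

H(A) = H(0.81) = 0.7015 bits
H(B) = H(0.51) = 0.9997 bits

Distribution B (p=0.51) is closer to uniform (p=0.5), so it has higher entropy.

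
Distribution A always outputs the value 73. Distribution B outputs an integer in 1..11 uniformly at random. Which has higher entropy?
B

A is deterministic, so H(A) = 0. B is uniform over 11 outcomes, so H(B) = log₂(11) = 3.459 bits. Any distribution with genuine randomness has higher entropy than a deterministic one.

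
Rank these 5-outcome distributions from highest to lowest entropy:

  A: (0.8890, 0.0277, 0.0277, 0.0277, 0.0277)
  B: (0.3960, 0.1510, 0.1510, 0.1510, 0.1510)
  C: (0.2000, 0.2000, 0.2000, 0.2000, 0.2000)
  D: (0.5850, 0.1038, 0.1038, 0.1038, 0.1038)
C > B > D > A

Key insight: Entropy is maximized by uniform distributions and minimized by concentrated distributions.

Entropies:
  H(A) = 0.7249 bits
  H(B) = 2.1766 bits
  H(C) = 2.3219 bits
  H(D) = 1.8091 bits

Ranking: C > B > D > A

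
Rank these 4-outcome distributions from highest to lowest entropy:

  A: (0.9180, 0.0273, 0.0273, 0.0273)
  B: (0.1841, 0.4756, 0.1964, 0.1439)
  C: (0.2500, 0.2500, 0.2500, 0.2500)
C > B > A

Key insight: Entropy is maximized by uniform distributions and minimized by concentrated distributions.

- Uniform distributions have maximum entropy log₂(4) = 2.0000 bits
- The more "peaked" or concentrated a distribution, the lower its entropy

Entropies:
  H(A) = 0.5392 bits
  H(B) = 1.8230 bits
  H(C) = 2.0000 bits

Ranking: C > B > A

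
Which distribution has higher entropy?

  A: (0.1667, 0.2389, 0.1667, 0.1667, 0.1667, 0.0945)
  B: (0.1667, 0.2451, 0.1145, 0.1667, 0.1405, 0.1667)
B

Both distributions are close to uniform, making this a harder comparison.

H(A) = 2.5383 bits
H(B) = 2.5454 bits

The distribution closer to uniform has higher entropy.
Answer: B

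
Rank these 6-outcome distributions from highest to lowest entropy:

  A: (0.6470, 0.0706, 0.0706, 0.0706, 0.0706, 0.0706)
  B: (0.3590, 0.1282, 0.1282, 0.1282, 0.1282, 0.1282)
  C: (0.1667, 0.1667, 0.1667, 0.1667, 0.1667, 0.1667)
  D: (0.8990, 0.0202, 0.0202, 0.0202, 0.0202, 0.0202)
C > B > A > D

Key insight: Entropy is maximized by uniform distributions and minimized by concentrated distributions.

Entropies:
  H(A) = 1.7564 bits
  H(B) = 2.4302 bits
  H(C) = 2.5850 bits
  H(D) = 0.7067 bits

Ranking: C > B > A > D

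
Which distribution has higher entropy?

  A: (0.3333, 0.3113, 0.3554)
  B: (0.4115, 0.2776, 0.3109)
A

Both distributions are close to uniform, making this a harder comparison.

H(A) = 1.5829 bits
H(B) = 1.5644 bits

The distribution closer to uniform has higher entropy.
Answer: A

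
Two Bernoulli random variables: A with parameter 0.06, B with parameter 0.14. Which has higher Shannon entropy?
B

For binary distributions, entropy is maximized at p=0.5 and decreases as p moves toward 0 or 1.

H(A) = H(0.06) = 0.3274 bits
H(B) = H(0.14) = 0.5842 bits

Distribution B (p=0.14) is closer to uniform (p=0.5), so it has higher entropy.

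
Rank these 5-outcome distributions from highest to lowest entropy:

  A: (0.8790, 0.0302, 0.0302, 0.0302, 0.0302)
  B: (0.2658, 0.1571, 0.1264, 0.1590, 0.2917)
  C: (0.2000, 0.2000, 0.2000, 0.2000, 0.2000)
C > B > A

Key insight: Entropy is maximized by uniform distributions and minimized by concentrated distributions.

- Uniform distributions have maximum entropy log₂(5) = 2.3219 bits
- The more "peaked" or concentrated a distribution, the lower its entropy

Entropies:
  H(A) = 0.7742 bits
  H(B) = 2.2451 bits
  H(C) = 2.3219 bits

Ranking: C > B > A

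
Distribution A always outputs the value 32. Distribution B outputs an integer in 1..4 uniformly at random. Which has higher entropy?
B

A is deterministic, so H(A) = 0. B is uniform over 4 outcomes, so H(B) = log₂(4) = 2.000 bits. Any distribution with genuine randomness has higher entropy than a deterministic one.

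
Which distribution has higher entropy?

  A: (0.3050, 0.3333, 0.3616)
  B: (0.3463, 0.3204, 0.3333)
B

Both distributions are close to uniform, making this a harder comparison.

H(A) = 1.5815 bits
H(B) = 1.5842 bits

The distribution closer to uniform has higher entropy.
Answer: B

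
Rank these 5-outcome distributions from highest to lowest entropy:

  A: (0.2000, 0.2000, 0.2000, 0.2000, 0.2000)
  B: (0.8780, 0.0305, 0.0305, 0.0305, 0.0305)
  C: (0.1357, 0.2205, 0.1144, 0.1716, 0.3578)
A > C > B

Key insight: Entropy is maximized by uniform distributions and minimized by concentrated distributions.

- Uniform distributions have maximum entropy log₂(5) = 2.3219 bits
- The more "peaked" or concentrated a distribution, the lower its entropy

Entropies:
  H(A) = 2.3219 bits
  H(B) = 0.7791 bits
  H(C) = 2.1967 bits

Ranking: A > C > B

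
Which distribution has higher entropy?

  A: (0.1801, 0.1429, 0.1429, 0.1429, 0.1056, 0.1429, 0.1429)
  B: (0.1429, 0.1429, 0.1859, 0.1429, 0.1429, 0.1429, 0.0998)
A

Both distributions are close to uniform, making this a harder comparison.

H(A) = 2.7932 bits
H(B) = 2.7883 bits

The distribution closer to uniform has higher entropy.
Answer: A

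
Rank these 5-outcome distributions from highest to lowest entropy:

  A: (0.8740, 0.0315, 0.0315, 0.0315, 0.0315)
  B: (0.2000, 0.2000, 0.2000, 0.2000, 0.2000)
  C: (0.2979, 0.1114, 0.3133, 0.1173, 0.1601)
B > C > A

Key insight: Entropy is maximized by uniform distributions and minimized by concentrated distributions.

- Uniform distributions have maximum entropy log₂(5) = 2.3219 bits
- The more "peaked" or concentrated a distribution, the lower its entropy

Entropies:
  H(A) = 0.7984 bits
  H(B) = 2.3219 bits
  H(C) = 2.1836 bits

Ranking: B > C > A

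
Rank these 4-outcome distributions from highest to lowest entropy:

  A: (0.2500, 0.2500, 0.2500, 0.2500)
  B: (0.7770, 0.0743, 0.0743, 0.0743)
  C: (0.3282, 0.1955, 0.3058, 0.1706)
A > C > B

Key insight: Entropy is maximized by uniform distributions and minimized by concentrated distributions.

- Uniform distributions have maximum entropy log₂(4) = 2.0000 bits
- The more "peaked" or concentrated a distribution, the lower its entropy

Entropies:
  H(A) = 2.0000 bits
  H(B) = 1.1191 bits
  H(C) = 1.9458 bits

Ranking: A > C > B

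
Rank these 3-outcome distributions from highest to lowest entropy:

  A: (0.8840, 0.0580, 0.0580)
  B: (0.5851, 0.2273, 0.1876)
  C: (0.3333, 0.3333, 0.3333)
C > B > A

Key insight: Entropy is maximized by uniform distributions and minimized by concentrated distributions.

- Uniform distributions have maximum entropy log₂(3) = 1.5850 bits
- The more "peaked" or concentrated a distribution, the lower its entropy

Entropies:
  H(A) = 0.6338 bits
  H(B) = 1.3912 bits
  H(C) = 1.5850 bits

Ranking: C > B > A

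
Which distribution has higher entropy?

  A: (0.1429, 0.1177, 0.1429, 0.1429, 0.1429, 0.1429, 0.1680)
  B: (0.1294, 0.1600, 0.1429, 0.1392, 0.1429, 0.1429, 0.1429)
B

Both distributions are close to uniform, making this a harder comparison.

H(A) = 2.8009 bits
H(B) = 2.8049 bits

The distribution closer to uniform has higher entropy.
Answer: B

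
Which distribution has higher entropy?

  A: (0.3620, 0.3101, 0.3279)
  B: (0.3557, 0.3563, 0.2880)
A

Both distributions are close to uniform, making this a harder comparison.

H(A) = 1.5820 bits
H(B) = 1.5781 bits

The distribution closer to uniform has higher entropy.
Answer: A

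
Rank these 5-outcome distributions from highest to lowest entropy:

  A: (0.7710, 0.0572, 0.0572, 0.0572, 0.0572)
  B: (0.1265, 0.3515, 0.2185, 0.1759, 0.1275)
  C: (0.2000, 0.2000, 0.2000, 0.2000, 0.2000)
C > B > A

Key insight: Entropy is maximized by uniform distributions and minimized by concentrated distributions.

- Uniform distributions have maximum entropy log₂(5) = 2.3219 bits
- The more "peaked" or concentrated a distribution, the lower its entropy

Entropies:
  H(A) = 1.2343 bits
  H(B) = 2.2069 bits
  H(C) = 2.3219 bits

Ranking: C > B > A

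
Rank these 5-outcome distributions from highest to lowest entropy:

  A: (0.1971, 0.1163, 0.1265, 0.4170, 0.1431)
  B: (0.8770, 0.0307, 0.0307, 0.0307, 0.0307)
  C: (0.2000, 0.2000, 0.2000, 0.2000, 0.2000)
C > A > B

Key insight: Entropy is maximized by uniform distributions and minimized by concentrated distributions.

- Uniform distributions have maximum entropy log₂(5) = 2.3219 bits
- The more "peaked" or concentrated a distribution, the lower its entropy

Entropies:
  H(A) = 2.1278 bits
  H(B) = 0.7839 bits
  H(C) = 2.3219 bits

Ranking: C > A > B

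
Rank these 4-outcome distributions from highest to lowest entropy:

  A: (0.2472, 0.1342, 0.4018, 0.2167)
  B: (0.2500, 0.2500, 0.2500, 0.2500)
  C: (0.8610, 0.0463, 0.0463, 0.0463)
B > A > C

Key insight: Entropy is maximized by uniform distributions and minimized by concentrated distributions.

- Uniform distributions have maximum entropy log₂(4) = 2.0000 bits
- The more "peaked" or concentrated a distribution, the lower its entropy

Entropies:
  H(A) = 1.8940 bits
  H(B) = 2.0000 bits
  H(C) = 0.8019 bits

Ranking: B > A > C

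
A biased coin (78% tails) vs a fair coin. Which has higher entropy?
Fair coin

The fair coin is uniform (p=0.5), maximizing binary entropy at 1 bit. The biased coin has H(0.78) ≈ 0.760 bits — its outcome is more predictable, so its entropy is lower.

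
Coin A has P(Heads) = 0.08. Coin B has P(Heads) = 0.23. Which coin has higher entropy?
B

For binary distributions, entropy is maximized at p=0.5 and decreases as p moves toward 0 or 1.

H(A) = H(0.08) = 0.4022 bits
H(B) = H(0.23) = 0.7780 bits

Distribution B (p=0.23) is closer to uniform (p=0.5), so it has higher entropy.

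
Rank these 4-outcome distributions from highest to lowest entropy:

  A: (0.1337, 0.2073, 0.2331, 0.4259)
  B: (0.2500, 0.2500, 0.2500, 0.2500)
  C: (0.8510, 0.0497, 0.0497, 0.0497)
B > A > C

Key insight: Entropy is maximized by uniform distributions and minimized by concentrated distributions.

- Uniform distributions have maximum entropy log₂(4) = 2.0000 bits
- The more "peaked" or concentrated a distribution, the lower its entropy

Entropies:
  H(A) = 1.8729 bits
  H(B) = 2.0000 bits
  H(C) = 0.8435 bits

Ranking: B > A > C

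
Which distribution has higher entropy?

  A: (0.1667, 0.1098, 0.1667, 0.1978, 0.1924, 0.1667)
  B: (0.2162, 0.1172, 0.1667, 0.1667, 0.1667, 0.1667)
B

Both distributions are close to uniform, making this a harder comparison.

H(A) = 2.5623 bits
H(B) = 2.5634 bits

The distribution closer to uniform has higher entropy.
Answer: B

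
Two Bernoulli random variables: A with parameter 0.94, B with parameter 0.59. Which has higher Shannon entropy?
B

For binary distributions, entropy is maximized at p=0.5 and decreases as p moves toward 0 or 1.

H(A) = H(0.94) = 0.3274 bits
H(B) = H(0.59) = 0.9765 bits

Distribution B (p=0.59) is closer to uniform (p=0.5), so it has higher entropy.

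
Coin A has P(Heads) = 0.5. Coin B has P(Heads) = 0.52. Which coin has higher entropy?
A

For binary distributions, entropy is maximized at p=0.5 and decreases as p moves toward 0 or 1.

H(A) = H(0.5) = 1.0000 bits
H(B) = H(0.52) = 0.9988 bits

Distribution A (p=0.5) is closer to uniform (p=0.5), so it has higher entropy.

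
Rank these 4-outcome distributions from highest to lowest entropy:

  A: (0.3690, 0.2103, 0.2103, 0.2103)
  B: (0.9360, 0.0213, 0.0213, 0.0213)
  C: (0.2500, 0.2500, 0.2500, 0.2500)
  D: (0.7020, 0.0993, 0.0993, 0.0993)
C > A > D > B

Key insight: Entropy is maximized by uniform distributions and minimized by concentrated distributions.

Entropies:
  H(A) = 1.9500 bits
  H(B) = 0.4446 bits
  H(C) = 2.0000 bits
  H(D) = 1.3512 bits

Ranking: C > A > D > B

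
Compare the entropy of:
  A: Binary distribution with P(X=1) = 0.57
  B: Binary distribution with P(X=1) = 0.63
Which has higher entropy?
A

For binary distributions, entropy is maximized at p=0.5 and decreases as p moves toward 0 or 1.

H(A) = H(0.57) = 0.9858 bits
H(B) = H(0.63) = 0.9507 bits

Distribution A (p=0.57) is closer to uniform (p=0.5), so it has higher entropy.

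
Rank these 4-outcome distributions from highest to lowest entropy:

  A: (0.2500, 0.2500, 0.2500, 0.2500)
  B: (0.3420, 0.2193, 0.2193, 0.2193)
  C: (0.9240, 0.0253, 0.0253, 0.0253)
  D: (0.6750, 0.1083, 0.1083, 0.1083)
A > B > D > C

Key insight: Entropy is maximized by uniform distributions and minimized by concentrated distributions.

Entropies:
  H(A) = 2.0000 bits
  H(B) = 1.9696 bits
  H(C) = 0.5084 bits
  H(D) = 1.4248 bits

Ranking: A > B > D > C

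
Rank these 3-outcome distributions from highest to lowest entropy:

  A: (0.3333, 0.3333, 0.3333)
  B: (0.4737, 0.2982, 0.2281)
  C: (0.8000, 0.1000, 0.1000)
A > B > C

Key insight: Entropy is maximized by uniform distributions and minimized by concentrated distributions.

- Uniform distributions have maximum entropy log₂(3) = 1.5850 bits
- The more "peaked" or concentrated a distribution, the lower its entropy

Entropies:
  H(A) = 1.5850 bits
  H(B) = 1.5176 bits
  H(C) = 0.9219 bits

Ranking: A > B > C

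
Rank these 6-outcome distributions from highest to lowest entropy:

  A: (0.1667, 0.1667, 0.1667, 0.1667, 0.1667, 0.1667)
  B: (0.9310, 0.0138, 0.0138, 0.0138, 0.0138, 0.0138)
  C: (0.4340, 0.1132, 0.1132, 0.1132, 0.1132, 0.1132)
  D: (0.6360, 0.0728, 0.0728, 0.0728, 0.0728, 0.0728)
A > C > D > B

Key insight: Entropy is maximized by uniform distributions and minimized by concentrated distributions.

Entropies:
  H(A) = 2.5850 bits
  H(B) = 0.5224 bits
  H(C) = 2.3016 bits
  H(D) = 1.7911 bits

Ranking: A > C > D > B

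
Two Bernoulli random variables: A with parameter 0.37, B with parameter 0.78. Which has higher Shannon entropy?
A

For binary distributions, entropy is maximized at p=0.5 and decreases as p moves toward 0 or 1.

H(A) = H(0.37) = 0.9507 bits
H(B) = H(0.78) = 0.7602 bits

Distribution A (p=0.37) is closer to uniform (p=0.5), so it has higher entropy.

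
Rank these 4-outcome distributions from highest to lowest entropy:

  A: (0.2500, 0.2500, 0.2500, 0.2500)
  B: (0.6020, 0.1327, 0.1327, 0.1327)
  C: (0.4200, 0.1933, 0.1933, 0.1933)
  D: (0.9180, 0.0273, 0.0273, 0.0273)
A > C > B > D

Key insight: Entropy is maximized by uniform distributions and minimized by concentrated distributions.

Entropies:
  H(A) = 2.0000 bits
  H(B) = 1.6006 bits
  H(C) = 1.9007 bits
  H(D) = 0.5392 bits

Ranking: A > C > B > D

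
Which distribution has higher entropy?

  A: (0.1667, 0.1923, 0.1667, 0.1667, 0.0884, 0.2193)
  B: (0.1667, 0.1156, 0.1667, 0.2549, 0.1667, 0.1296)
A

Both distributions are close to uniform, making this a harder comparison.

H(A) = 2.5393 bits
H(B) = 2.5369 bits

The distribution closer to uniform has higher entropy.
Answer: A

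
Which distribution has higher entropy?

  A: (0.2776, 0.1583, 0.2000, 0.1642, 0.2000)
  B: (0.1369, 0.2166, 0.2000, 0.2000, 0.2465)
B

Both distributions are close to uniform, making this a harder comparison.

H(A) = 2.2909 bits
H(B) = 2.2975 bits

The distribution closer to uniform has higher entropy.
Answer: B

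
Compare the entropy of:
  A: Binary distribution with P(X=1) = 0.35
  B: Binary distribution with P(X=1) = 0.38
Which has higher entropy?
B

For binary distributions, entropy is maximized at p=0.5 and decreases as p moves toward 0 or 1.

H(A) = H(0.35) = 0.9341 bits
H(B) = H(0.38) = 0.9580 bits

Distribution B (p=0.38) is closer to uniform (p=0.5), so it has higher entropy.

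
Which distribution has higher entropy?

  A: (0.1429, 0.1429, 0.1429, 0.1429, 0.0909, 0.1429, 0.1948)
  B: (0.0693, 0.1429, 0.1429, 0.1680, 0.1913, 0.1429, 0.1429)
A

Both distributions are close to uniform, making this a harder comparison.

H(A) = 2.7795 bits
H(B) = 2.7598 bits

The distribution closer to uniform has higher entropy.
Answer: A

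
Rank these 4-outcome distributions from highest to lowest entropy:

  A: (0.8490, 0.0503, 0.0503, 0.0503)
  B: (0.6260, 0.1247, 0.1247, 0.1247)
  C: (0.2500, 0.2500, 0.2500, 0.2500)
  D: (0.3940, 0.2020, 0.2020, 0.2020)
C > D > B > A

Key insight: Entropy is maximized by uniform distributions and minimized by concentrated distributions.

Entropies:
  H(A) = 0.8517 bits
  H(B) = 1.5465 bits
  H(C) = 2.0000 bits
  H(D) = 1.9278 bits

Ranking: C > D > B > A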